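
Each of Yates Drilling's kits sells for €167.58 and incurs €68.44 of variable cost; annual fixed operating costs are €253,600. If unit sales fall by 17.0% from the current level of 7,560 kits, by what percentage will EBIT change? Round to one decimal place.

-25.7%

Contribution at this volume is 7,560 × €99.14 = €749,498.40.
Operating income = contribution − fixed costs = €749,498.40 − €253,600 = €495,898.40.
So DOL = total CM / EBIT = €749,498.40 / €495,898.40 = 1.5114.
Operating income changes by 1.5114 × -17.0% = -25.7%.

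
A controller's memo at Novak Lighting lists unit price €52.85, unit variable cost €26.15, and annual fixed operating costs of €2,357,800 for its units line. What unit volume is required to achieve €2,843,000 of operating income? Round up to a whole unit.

Unit CM = price − variable cost = €52.85 − €26.15 = €26.70.
Need Q such that Q × €26.70 − €2,357,800 = €2,843,000, i.e. Q = €5,200,800 / €26.70 = 194,786.52 → 194,787.

194,787 units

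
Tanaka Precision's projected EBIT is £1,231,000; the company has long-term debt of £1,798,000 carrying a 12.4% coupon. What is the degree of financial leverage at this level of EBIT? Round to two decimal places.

Annual interest charges come to £222,952.00.
DFL = EBIT ÷ (EBIT − I) = £1,231,000 ÷ (£1,231,000 − £222,952.00) = £1,231,000 ÷ £1,008,048.00 = 1.2212.

1.22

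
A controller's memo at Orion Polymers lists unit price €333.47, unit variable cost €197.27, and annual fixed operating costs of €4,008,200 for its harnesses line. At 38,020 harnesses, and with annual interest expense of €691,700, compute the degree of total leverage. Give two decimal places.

Total contribution margin = 38,020 × €136.20 = €5,178,324.00.
EBIT = €5,178,324.00 − €4,008,200 = €1,170,124.00. Interest = €691,700.00.
DOL = €5,178,324.00 ÷ €1,170,124.00 = 4.4254; DFL = €1,170,124.00 ÷ €478,424.00 = 2.4458.
DCL = DOL × DFL = 4.4254 × 2.4458 = 10.8236.

10.82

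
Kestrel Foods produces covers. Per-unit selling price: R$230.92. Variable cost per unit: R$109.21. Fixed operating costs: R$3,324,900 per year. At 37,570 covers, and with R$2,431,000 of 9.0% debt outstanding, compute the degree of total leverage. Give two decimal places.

Total contribution margin = 37,570 × R$121.71 = R$4,572,644.70.
EBIT = R$4,572,644.70 − R$3,324,900 = R$1,247,744.70. Interest = R$218,790.00.
DOL = R$4,572,644.70 ÷ R$1,247,744.70 = 3.6647; DFL = R$1,247,744.70 ÷ R$1,028,954.70 = 1.2126.
DCL = DOL × DFL = 3.6647 × 1.2126 = 4.4438.

4.44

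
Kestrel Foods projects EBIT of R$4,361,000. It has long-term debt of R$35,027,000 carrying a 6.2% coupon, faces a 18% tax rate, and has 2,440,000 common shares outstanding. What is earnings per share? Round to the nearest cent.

R$0.74

Interest = R$2,171,674.00, so EBT = R$4,361,000 − R$2,171,674.00 = R$2,189,326.00.
Net income = R$2,189,326.00 × (1 − 0.18) = R$1,795,247.32.
Per share: R$1,795,247.32 / 2,440,000 shares = R$0.74.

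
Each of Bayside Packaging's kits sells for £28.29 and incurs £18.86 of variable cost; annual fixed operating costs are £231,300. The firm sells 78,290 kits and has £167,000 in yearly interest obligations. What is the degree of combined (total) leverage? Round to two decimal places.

At 78,290 units, contribution = 78,290 × £9.43 = £738,274.70.
EBIT = £738,274.70 − £231,300 = £506,974.70. Interest = £167,000.00, so EBIT − I = £339,974.70.
DCL = contribution ÷ (EBIT − I) = £738,274.70 ÷ £339,974.70 = 2.1716.

2.17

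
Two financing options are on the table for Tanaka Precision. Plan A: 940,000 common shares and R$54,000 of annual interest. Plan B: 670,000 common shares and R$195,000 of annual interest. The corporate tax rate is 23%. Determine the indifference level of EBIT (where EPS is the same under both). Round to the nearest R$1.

At indifference, (EBIT − 54,000)(1 − t)/940,000 = (EBIT − 195,000)(1 − t)/670,000.
The (1 − t) factor cancels: (EBIT − 54,000) × 670,000 = (EBIT − 195,000) × 940,000.
EBIT × (940,000 − 670,000) = 195,000 × 940,000 − 54,000 × 670,000 = 147,120,000,000, so EBIT = 147,120,000,000 ÷ 270,000 = 544,888.89.

R$544,889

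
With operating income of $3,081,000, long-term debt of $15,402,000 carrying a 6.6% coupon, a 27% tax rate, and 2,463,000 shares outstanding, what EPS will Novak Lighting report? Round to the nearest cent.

$0.61

Interest = $1,016,532.00, so EBT = $3,081,000 − $1,016,532.00 = $2,064,468.00.
After tax at 27%: net income = $2,064,468.00 × 0.73 = $1,507,061.64.
EPS = $1,507,061.64 ÷ 2,463,000 = $0.61.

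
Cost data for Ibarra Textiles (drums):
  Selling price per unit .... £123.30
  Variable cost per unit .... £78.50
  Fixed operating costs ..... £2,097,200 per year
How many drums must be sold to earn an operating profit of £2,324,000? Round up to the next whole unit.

98,688 drums

Contribution margin per unit = £123.30 − £78.50 = £44.80.
Need Q such that Q × £44.80 − £2,097,200 = £2,324,000, i.e. Q = £4,421,200 / £44.80 = 98,687.50 → 98,688.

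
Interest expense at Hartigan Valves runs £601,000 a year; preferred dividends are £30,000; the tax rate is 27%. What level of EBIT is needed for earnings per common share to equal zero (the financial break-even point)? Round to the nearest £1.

£642,096

Grossing the preferred dividend up to pre-tax terms: £30,000 / (1 − 0.27) = £41,095.89.
Financial break-even EBIT = interest + D_p ÷ (1 − t) = £601,000 + £41,095.89 = £642,095.89.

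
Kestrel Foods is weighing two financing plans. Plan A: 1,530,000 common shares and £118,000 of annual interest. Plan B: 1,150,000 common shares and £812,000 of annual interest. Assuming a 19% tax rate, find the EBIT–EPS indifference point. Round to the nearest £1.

£2,912,263

At indifference, (EBIT − 118,000)(1 − t)/1,530,000 = (EBIT − 812,000)(1 − t)/1,150,000.
Cancelling (1 − t) and cross-multiplying: 1,150,000·(EBIT − 118,000) = 1,530,000·(EBIT − 812,000).
EBIT × (1,530,000 − 1,150,000) = 812,000 × 1,530,000 − 118,000 × 1,150,000 = 1,106,660,000,000, so EBIT = 1,106,660,000,000 ÷ 380,000 = 2,912,263.16.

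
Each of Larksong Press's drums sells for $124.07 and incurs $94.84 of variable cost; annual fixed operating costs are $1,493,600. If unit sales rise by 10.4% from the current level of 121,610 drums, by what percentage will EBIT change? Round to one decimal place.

+17.9%

Contribution at this volume is 121,610 × $29.23 = $3,554,660.30.
Operating income = contribution − fixed costs = $3,554,660.30 − $1,493,600 = $2,061,060.30.
So DOL = total CM / EBIT = $3,554,660.30 / $2,061,060.30 = 1.7247.
Operating income changes by 1.7247 × +10.4% = +17.9%.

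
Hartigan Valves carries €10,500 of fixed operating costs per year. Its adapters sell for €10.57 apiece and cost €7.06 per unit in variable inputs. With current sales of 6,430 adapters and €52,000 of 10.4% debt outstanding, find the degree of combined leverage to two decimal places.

At 6,430 units, contribution = 6,430 × €3.51 = €22,569.30.
Subtracting fixed costs: EBIT = €22,569.30 − €10,500 = €12,069.30. Interest = €5,408.00.
DOL = €22,569.30 ÷ €12,069.30 = 1.8700; DFL = €12,069.30 ÷ €6,661.30 = 1.8119.
Combined leverage = 1.8700 × 1.8119 = 3.3883.

3.39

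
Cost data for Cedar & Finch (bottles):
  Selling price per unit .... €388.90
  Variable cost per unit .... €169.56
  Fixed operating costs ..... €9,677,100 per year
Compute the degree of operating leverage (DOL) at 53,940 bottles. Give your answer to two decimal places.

Contribution at this volume is 53,940 × €219.34 = €11,831,199.60.
EBIT = €11,831,199.60 − €9,677,100 = €2,154,099.60.
So DOL = total CM / EBIT = €11,831,199.60 / €2,154,099.60 = 5.4924.

5.49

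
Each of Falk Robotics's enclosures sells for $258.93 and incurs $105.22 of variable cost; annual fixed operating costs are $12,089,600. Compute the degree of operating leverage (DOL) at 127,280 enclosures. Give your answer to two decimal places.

At 127,280 units, contribution = 127,280 × $153.71 = $19,564,208.80.
EBIT = $19,564,208.80 − $12,089,600 = $7,474,608.80.
DOL = contribution ÷ EBIT = $19,564,208.80 ÷ $7,474,608.80 = 2.6174.

2.62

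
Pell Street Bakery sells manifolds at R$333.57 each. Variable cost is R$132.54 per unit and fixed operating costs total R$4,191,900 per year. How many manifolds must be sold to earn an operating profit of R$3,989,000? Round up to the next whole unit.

Contribution margin per unit = R$333.57 − R$132.54 = R$201.03.
Required volume = (fixed costs + target profit) ÷ CM = (R$4,191,900 + R$3,989,000) ÷ R$201.03 = 40,694.92, so 40,695 manifolds.

40,695 manifolds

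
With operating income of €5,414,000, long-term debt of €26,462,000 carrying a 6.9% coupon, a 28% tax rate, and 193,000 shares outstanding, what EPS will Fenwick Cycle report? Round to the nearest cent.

€13.39

Interest = €1,825,878.00, so EBT = €5,414,000 − €1,825,878.00 = €3,588,122.00.
Net income = €3,588,122.00 × (1 − 0.28) = €2,583,447.84.
Per share: €2,583,447.84 / 193,000 shares = €13.39.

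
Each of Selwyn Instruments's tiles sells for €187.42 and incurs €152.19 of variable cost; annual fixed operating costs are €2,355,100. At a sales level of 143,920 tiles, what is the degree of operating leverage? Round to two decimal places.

Contribution at this volume is 143,920 × €35.23 = €5,070,301.60.
EBIT = €5,070,301.60 − €2,355,100 = €2,715,201.60.
So DOL = total CM / EBIT = €5,070,301.60 / €2,715,201.60 = 1.8674.

1.87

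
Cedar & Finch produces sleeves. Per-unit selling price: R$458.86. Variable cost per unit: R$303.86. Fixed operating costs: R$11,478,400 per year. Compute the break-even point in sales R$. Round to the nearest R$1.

R$33,980,507

CM per unit = R$458.86 − R$303.86 = R$155.00; CM ratio = R$155.00 / R$458.86 = 0.3378.
Break-even revenue = fixed costs × price ÷ CM = R$11,478,400 × R$458.86 ÷ R$155.00 = R$33,980,507.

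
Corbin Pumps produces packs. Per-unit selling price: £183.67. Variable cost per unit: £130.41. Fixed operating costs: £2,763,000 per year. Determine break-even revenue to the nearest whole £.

CM per unit = £183.67 − £130.41 = £53.26; CM ratio = £53.26 / £183.67 = 0.2900.
Break-even revenue = fixed costs × price ÷ CM = £2,763,000 × £183.67 ÷ £53.26 = £9,528,355.

£9,528,355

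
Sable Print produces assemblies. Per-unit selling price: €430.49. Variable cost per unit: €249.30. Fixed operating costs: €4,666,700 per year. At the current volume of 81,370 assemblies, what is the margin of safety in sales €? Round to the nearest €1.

Each unit contributes €430.49 − €249.30 = €181.19. Break-even units = €4,666,700 ÷ €181.19 = 25,755.84; break-even revenue = 25,755.84 × €430.49 = €11,087,630.02.
Current sales = 81,370 × €430.49 = €35,028,971.30.
Margin of safety = €35,028,971.30 − €11,087,630.02 = €23,941,341.

€23,941,341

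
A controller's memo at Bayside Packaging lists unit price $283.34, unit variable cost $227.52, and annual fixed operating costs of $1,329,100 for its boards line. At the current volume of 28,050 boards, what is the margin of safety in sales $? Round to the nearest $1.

Unit CM = price − variable cost = $283.34 − $227.52 = $55.82. Break-even units = $1,329,100 ÷ $55.82 = 23,810.46; break-even revenue = 23,810.46 × $283.34 = $6,746,456.36.
Current sales = 28,050 × $283.34 = $7,947,687.00.
Margin of safety = $7,947,687.00 − $6,746,456.36 = $1,201,231.

$1,201,231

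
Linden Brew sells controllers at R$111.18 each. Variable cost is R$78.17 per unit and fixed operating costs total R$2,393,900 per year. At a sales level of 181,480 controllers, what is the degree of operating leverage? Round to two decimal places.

1.67

Contribution at this volume is 181,480 × R$33.01 = R$5,990,654.80.
EBIT = R$5,990,654.80 − R$2,393,900 = R$3,596,754.80.
So DOL = total CM / EBIT = R$5,990,654.80 / R$3,596,754.80 = 1.6656.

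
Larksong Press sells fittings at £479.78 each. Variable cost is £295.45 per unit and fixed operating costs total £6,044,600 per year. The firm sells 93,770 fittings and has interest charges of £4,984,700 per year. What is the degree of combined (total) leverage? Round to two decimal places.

2.76

Total contribution margin = 93,770 × £184.33 = £17,284,624.10.
Operating income = contribution − fixed costs = £17,284,624.10 − £6,044,600 = £11,240,024.10. Interest = £4,984,700.00.
DOL = £17,284,624.10 ÷ £11,240,024.10 = 1.5378; DFL = £11,240,024.10 ÷ £6,255,324.10 = 1.7969.
Combined leverage = 1.5378 × 1.7969 = 2.7633.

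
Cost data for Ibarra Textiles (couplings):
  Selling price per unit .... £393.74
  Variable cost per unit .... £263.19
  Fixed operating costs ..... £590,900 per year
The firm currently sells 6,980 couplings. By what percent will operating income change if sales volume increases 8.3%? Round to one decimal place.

+23.6%

Total contribution margin = 6,980 × £130.55 = £911,239.00.
EBIT = £911,239.00 − £590,900 = £320,339.00.
Degree of operating leverage = £911,239.00 / £320,339.00 = 2.8446.
%ΔEBIT = DOL × %ΔSales = 2.8446 × +8.3% = +23.6%.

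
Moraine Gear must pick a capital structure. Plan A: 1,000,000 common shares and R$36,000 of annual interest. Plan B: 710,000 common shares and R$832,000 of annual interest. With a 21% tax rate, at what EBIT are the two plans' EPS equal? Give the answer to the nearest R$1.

At indifference, (EBIT − 36,000)(1 − t)/1,000,000 = (EBIT − 832,000)(1 − t)/710,000.
Cancelling (1 − t) and cross-multiplying: 710,000·(EBIT − 36,000) = 1,000,000·(EBIT − 832,000).
Solving, EBIT = (832,000·1,000,000 − 36,000·710,000) / (1,000,000 − 710,000) = 806,440,000,000 / 290,000 = 2,780,827.59.

R$2,780,828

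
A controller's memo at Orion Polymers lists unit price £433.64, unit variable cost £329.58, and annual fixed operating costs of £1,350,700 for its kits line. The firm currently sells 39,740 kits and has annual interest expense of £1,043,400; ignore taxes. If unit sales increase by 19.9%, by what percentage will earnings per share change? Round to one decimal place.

Contribution at this volume is 39,740 × £104.06 = £4,135,344.40.
Subtracting fixed costs: EBIT = £4,135,344.40 − £1,350,700 = £2,784,644.40.
After interest of £1,043,400.00, pre-tax earnings = £1,741,244.40.
DCL = total CM / (EBIT − I) = £4,135,344.40 / £1,741,244.40 = 2.3749.
%ΔEPS = DCL × %ΔSales = 2.3749 × +19.9% = +47.3%.

+47.3%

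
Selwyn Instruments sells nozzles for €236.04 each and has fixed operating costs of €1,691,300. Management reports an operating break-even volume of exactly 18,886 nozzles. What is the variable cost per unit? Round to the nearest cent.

Contribution per unit must be FC / Q = €1,691,300 / 18,886 = €89.5531.
Hence VC = price − CM = €236.04 − €89.5531 = €146.49.

€146.49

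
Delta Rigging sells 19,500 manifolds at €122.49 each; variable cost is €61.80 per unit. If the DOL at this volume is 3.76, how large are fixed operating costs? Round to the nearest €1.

€868,706

Total contribution margin = 19,500 × €60.69 = €1,183,455.00.
Since DOL = CM ÷ EBIT, EBIT = €1,183,455.00 ÷ 3.76 = €314,748.67.
Fixed costs = CM − EBIT = €1,183,455.00 − €314,748.67 = €868,706.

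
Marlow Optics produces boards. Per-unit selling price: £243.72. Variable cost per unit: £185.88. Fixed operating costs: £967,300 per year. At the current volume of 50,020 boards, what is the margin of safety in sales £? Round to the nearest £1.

Contribution margin per unit = £243.72 − £185.88 = £57.84. Break-even units = £967,300 ÷ £57.84 = 16,723.72; break-even revenue = 16,723.72 × £243.72 = £4,075,905.19.
Actual sales revenue = 50,020 × £243.72 = £12,190,874.40.
Margin of safety = £12,190,874.40 − £4,075,905.19 = £8,114,969.

£8,114,969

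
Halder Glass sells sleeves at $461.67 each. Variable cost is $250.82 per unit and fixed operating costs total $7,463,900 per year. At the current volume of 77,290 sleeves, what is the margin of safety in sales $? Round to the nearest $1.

$19,339,772

Unit CM = price − variable cost = $461.67 − $250.82 = $210.85. Break-even units = $7,463,900 ÷ $210.85 = 35,399.10; break-even revenue = 35,399.10 × $461.67 = $16,342,701.98.
Current sales = 77,290 × $461.67 = $35,682,474.30.
Margin of safety = $35,682,474.30 − $16,342,701.98 = $19,339,772.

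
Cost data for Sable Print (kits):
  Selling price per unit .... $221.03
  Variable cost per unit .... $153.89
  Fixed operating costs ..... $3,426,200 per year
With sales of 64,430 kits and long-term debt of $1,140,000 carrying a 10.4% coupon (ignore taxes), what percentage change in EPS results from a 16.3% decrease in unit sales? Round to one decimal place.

-90.3%

Total contribution margin = 64,430 × $67.14 = $4,325,830.20.
Operating income = contribution − fixed costs = $4,325,830.20 − $3,426,200 = $899,630.20.
Interest = $118,560.00, so EBIT − I = $781,070.20.
Degree of combined leverage = contribution ÷ (EBIT − I) = $4,325,830.20 ÷ $781,070.20 = 5.5383.
%ΔEPS = DCL × %ΔSales = 5.5383 × -16.3% = -90.3%.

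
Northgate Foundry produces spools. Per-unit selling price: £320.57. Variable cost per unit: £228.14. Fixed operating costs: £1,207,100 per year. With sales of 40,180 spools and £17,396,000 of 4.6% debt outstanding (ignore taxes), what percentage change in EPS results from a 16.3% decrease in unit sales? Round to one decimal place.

At 40,180 units, contribution = 40,180 × £92.43 = £3,713,837.40.
Subtracting fixed costs: EBIT = £3,713,837.40 − £1,207,100 = £2,506,737.40.
After interest of £800,216.00, pre-tax earnings = £1,706,521.40.
Degree of combined leverage = contribution ÷ (EBIT − I) = £3,713,837.40 ÷ £1,706,521.40 = 2.1763.
EPS therefore changes by 2.1763 × (-16.3%) = -35.5%.

-35.5%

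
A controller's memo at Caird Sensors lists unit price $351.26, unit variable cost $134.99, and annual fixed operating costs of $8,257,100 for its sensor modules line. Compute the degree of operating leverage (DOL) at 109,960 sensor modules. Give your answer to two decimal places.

1.53

Total contribution margin = 109,960 × $216.27 = $23,781,049.20.
Subtracting fixed costs: EBIT = $23,781,049.20 − $8,257,100 = $15,523,949.20.
Degree of operating leverage = $23,781,049.20 / $15,523,949.20 = 1.5319.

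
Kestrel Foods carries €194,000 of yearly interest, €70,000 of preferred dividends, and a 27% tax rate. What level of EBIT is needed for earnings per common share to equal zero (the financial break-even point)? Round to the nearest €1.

Grossing the preferred dividend up to pre-tax terms: €70,000 / (1 − 0.27) = €95,890.41.
Financial break-even EBIT = interest + D_p ÷ (1 − t) = €194,000 + €95,890.41 = €289,890.41.

€289,890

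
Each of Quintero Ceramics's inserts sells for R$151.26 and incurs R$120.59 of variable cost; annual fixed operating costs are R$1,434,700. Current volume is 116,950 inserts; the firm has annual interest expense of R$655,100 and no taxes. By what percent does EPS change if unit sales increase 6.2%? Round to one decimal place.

Total contribution margin = 116,950 × R$30.67 = R$3,586,856.50.
Operating income = contribution − fixed costs = R$3,586,856.50 − R$1,434,700 = R$2,152,156.50.
Interest = R$655,100.00, so EBIT − I = R$1,497,056.50.
Degree of combined leverage = contribution ÷ (EBIT − I) = R$3,586,856.50 ÷ R$1,497,056.50 = 2.3959.
%ΔEPS = DCL × %ΔSales = 2.3959 × +6.2% = +14.9%.

+14.9%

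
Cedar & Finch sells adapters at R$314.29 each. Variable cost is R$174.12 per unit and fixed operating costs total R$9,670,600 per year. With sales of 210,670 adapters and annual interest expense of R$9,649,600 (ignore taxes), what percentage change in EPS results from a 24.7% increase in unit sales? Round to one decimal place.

+71.4%

Total contribution margin = 210,670 × R$140.17 = R$29,529,613.90.
Subtracting fixed costs: EBIT = R$29,529,613.90 − R$9,670,600 = R$19,859,013.90.
Interest = R$9,649,600.00, so EBIT − I = R$10,209,413.90.
Degree of combined leverage = contribution ÷ (EBIT − I) = R$29,529,613.90 ÷ R$10,209,413.90 = 2.8924.
EPS therefore changes by 2.8924 × (+24.7%) = +71.4%.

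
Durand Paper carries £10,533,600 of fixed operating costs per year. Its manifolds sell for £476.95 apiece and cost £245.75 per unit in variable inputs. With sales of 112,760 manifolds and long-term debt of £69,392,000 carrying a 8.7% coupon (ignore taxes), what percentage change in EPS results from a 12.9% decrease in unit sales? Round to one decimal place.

At 112,760 units, contribution = 112,760 × £231.20 = £26,070,112.00.
Subtracting fixed costs: EBIT = £26,070,112.00 − £10,533,600 = £15,536,512.00.
Interest = £6,037,104.00, so EBIT − I = £9,499,408.00.
Degree of combined leverage = contribution ÷ (EBIT − I) = £26,070,112.00 ÷ £9,499,408.00 = 2.7444.
%ΔEPS = DCL × %ΔSales = 2.7444 × -12.9% = -35.4%.

-35.4%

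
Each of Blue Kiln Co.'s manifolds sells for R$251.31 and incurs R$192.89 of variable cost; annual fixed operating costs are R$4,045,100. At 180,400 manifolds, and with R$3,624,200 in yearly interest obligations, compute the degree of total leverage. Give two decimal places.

3.67

Contribution at this volume is 180,400 × R$58.42 = R$10,538,968.00.
Operating income = contribution − fixed costs = R$10,538,968.00 − R$4,045,100 = R$6,493,868.00. Interest = R$3,624,200.00.
DOL = R$10,538,968.00 ÷ R$6,493,868.00 = 1.6229; DFL = R$6,493,868.00 ÷ R$2,869,668.00 = 2.2629.
Combined leverage = 1.6229 × 2.2629 = 3.6725.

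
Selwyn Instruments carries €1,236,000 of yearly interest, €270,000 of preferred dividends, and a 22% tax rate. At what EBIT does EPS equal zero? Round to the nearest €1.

Grossing the preferred dividend up to pre-tax terms: €270,000 / (1 − 0.22) = €346,153.85.
Financial break-even EBIT = interest + D_p ÷ (1 − t) = €1,236,000 + €346,153.85 = €1,582,153.85.

€1,582,154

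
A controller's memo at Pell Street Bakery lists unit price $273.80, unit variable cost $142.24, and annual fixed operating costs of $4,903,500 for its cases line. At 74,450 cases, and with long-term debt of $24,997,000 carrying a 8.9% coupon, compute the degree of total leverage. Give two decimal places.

Contribution at this volume is 74,450 × $131.56 = $9,794,642.00.
Operating income = contribution − fixed costs = $9,794,642.00 − $4,903,500 = $4,891,142.00. Interest = $2,224,733.00.
DOL = $9,794,642.00 ÷ $4,891,142.00 = 2.0025; DFL = $4,891,142.00 ÷ $2,666,409.00 = 1.8344.
Combined leverage = 2.0025 × 1.8344 = 3.6734.

3.67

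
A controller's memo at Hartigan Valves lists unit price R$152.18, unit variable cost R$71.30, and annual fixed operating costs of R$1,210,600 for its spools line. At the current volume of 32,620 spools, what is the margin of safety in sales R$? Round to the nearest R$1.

Unit CM = price − variable cost = R$152.18 − R$71.30 = R$80.88. Break-even units = R$1,210,600 ÷ R$80.88 = 14,967.85; break-even revenue = 14,967.85 × R$152.18 = R$2,277,807.96.
Actual sales revenue = 32,620 × R$152.18 = R$4,964,111.60.
Margin of safety = R$4,964,111.60 − R$2,277,807.96 = R$2,686,304.

R$2,686,304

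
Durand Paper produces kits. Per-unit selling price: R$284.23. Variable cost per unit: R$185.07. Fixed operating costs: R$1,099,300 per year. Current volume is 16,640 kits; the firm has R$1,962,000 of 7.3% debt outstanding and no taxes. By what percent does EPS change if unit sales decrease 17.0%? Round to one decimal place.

-68.8%

Contribution at this volume is 16,640 × R$99.16 = R$1,650,022.40.
Subtracting fixed costs: EBIT = R$1,650,022.40 − R$1,099,300 = R$550,722.40.
Interest = R$143,226.00, so EBIT − I = R$407,496.40.
DCL = total CM / (EBIT − I) = R$1,650,022.40 / R$407,496.40 = 4.0492.
EPS therefore changes by 4.0492 × (-17.0%) = -68.8%.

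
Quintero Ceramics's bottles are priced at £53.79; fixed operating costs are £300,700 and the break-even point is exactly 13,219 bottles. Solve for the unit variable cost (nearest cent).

£31.04

At break-even, FC = Q × (P − VC), so P − VC = £300,700 ÷ 13,219 = £22.7476.
Variable cost per unit = £53.79 − £22.7476 = £31.04.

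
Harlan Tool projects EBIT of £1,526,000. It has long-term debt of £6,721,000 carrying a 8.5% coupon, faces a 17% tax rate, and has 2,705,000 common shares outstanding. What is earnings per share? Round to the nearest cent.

£0.29

Interest = £571,285.00, so EBT = £1,526,000 − £571,285.00 = £954,715.00.
After tax at 17%: net income = £954,715.00 × 0.83 = £792,413.45.
Per share: £792,413.45 / 2,705,000 shares = £0.29.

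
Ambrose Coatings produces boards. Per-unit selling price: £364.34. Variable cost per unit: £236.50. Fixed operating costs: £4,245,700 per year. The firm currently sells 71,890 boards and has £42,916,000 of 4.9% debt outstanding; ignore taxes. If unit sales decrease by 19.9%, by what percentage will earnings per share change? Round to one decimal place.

At 71,890 units, contribution = 71,890 × £127.84 = £9,190,417.60.
Operating income = contribution − fixed costs = £9,190,417.60 − £4,245,700 = £4,944,717.60.
After interest of £2,102,884.00, pre-tax earnings = £2,841,833.60.
DCL = total CM / (EBIT − I) = £9,190,417.60 / £2,841,833.60 = 3.2340.
EPS therefore changes by 3.2340 × (-19.9%) = -64.4%.

-64.4%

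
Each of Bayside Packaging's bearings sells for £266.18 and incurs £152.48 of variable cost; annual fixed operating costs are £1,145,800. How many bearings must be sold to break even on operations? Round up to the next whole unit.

Each unit contributes £266.18 − £152.48 = £113.70.
Break-even volume = fixed costs ÷ CM per unit = £1,145,800 ÷ £113.70 = 10,077.40, so 10,078 bearings.

10,078 bearings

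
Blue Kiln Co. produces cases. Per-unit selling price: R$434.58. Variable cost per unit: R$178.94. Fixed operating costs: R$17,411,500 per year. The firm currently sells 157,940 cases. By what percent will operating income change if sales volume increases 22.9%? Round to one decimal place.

Total contribution margin = 157,940 × R$255.64 = R$40,375,781.60.
EBIT = R$40,375,781.60 − R$17,411,500 = R$22,964,281.60.
So DOL = total CM / EBIT = R$40,375,781.60 / R$22,964,281.60 = 1.7582.
%ΔEBIT = DOL × %ΔSales = 1.7582 × +22.9% = +40.3%.

+40.3%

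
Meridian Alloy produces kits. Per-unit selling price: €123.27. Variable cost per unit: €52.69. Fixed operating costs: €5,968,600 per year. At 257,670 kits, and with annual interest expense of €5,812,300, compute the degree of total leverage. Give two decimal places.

2.84

Total contribution margin = 257,670 × €70.58 = €18,186,348.60.
Subtracting fixed costs: EBIT = €18,186,348.60 − €5,968,600 = €12,217,748.60. Interest = €5,812,300.00, so EBIT − I = €6,405,448.60.
Degree of total leverage = total CM / (EBIT − interest) = €18,186,348.60 / €6,405,448.60 = 2.8392.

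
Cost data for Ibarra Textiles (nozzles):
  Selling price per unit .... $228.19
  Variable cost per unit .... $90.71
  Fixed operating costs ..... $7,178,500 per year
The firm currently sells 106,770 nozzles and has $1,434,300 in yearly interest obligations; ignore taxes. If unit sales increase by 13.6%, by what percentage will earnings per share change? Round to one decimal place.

Contribution at this volume is 106,770 × $137.48 = $14,678,739.60.
Subtracting fixed costs: EBIT = $14,678,739.60 − $7,178,500 = $7,500,239.60.
After interest of $1,434,300.00, pre-tax earnings = $6,065,939.60.
DCL = total CM / (EBIT − I) = $14,678,739.60 / $6,065,939.60 = 2.4199.
EPS therefore changes by 2.4199 × (+13.6%) = +32.9%.

+32.9%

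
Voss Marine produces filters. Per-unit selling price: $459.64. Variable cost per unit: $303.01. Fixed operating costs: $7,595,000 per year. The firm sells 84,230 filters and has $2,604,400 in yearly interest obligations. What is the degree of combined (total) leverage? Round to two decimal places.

At 84,230 units, contribution = 84,230 × $156.63 = $13,192,944.90.
EBIT = $13,192,944.90 − $7,595,000 = $5,597,944.90. Interest = $2,604,400.00.
DOL = $13,192,944.90 ÷ $5,597,944.90 = 2.3567; DFL = $5,597,944.90 ÷ $2,993,544.90 = 1.8700.
DCL = DOL × DFL = 2.3567 × 1.8700 = 4.4070.

4.41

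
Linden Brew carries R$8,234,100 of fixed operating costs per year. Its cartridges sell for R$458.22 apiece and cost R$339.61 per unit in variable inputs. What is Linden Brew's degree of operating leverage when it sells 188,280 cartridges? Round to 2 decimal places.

Contribution at this volume is 188,280 × R$118.61 = R$22,331,890.80.
EBIT = R$22,331,890.80 − R$8,234,100 = R$14,097,790.80.
Degree of operating leverage = R$22,331,890.80 / R$14,097,790.80 = 1.5841.

1.58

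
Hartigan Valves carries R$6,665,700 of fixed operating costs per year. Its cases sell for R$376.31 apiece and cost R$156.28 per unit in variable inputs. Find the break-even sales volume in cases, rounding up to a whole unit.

Unit CM = price − variable cost = R$376.31 − R$156.28 = R$220.03.
Units to break even: R$6,665,700 ÷ R$220.03 = 30,294.51, rounded up to 30,295.

30,295 cases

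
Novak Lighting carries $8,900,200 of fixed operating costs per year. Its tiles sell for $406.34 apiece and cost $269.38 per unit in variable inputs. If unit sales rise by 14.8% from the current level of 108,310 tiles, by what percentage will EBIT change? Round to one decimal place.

Total contribution margin = 108,310 × $136.96 = $14,834,137.60.
Operating income = contribution − fixed costs = $14,834,137.60 − $8,900,200 = $5,933,937.60.
Degree of operating leverage = $14,834,137.60 / $5,933,937.60 = 2.4999.
%ΔEBIT = DOL × %ΔSales = 2.4999 × +14.8% = +37.0%.

+37.0%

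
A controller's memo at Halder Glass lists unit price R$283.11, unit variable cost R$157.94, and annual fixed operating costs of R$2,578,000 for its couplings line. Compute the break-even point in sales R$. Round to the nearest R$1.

CM per unit = R$283.11 − R$157.94 = R$125.17; CM ratio = R$125.17 / R$283.11 = 0.4421.
Break-even revenue = fixed costs × price ÷ CM = R$2,578,000 × R$283.11 ÷ R$125.17 = R$5,830,931.

R$5,830,931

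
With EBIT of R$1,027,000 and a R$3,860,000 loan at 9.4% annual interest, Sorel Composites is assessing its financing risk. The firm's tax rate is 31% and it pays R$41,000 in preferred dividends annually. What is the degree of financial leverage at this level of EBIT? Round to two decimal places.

1.70

Annual interest charges come to R$362,840.00.
Preferred dividends grossed up pre-tax: R$41,000 / (1 − 0.31) = R$59,420.29.
DFL = EBIT ÷ [EBIT − I − D_p/(1−t)] = R$1,027,000 ÷ [R$1,027,000 − R$362,840.00 − R$59,420.29] = R$1,027,000 ÷ R$604,739.71 = 1.6983.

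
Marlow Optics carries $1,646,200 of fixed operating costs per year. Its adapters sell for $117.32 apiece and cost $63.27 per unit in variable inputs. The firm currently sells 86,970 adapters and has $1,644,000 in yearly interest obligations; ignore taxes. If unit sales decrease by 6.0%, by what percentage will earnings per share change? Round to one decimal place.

-20.0%

At 86,970 units, contribution = 86,970 × $54.05 = $4,700,728.50.
Operating income = contribution − fixed costs = $4,700,728.50 − $1,646,200 = $3,054,528.50.
After interest of $1,644,000.00, pre-tax earnings = $1,410,528.50.
Degree of combined leverage = contribution ÷ (EBIT − I) = $4,700,728.50 ÷ $1,410,528.50 = 3.3326.
%ΔEPS = DCL × %ΔSales = 3.3326 × -6.0% = -20.0%.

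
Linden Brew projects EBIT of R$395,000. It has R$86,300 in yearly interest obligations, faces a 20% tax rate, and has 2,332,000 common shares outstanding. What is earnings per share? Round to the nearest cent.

Pre-tax income = R$395,000 − R$86,300.00 = R$308,700.00.
Net income = R$308,700.00 × (1 − 0.20) = R$246,960.00.
Per share: R$246,960.00 / 2,332,000 shares = R$0.11.

R$0.11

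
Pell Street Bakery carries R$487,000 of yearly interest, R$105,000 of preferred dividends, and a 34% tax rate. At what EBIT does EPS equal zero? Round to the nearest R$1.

R$646,091

Preferred dividends are paid after tax, so their pre-tax equivalent is R$105,000 ÷ (1 − 0.34) = R$159,090.91.
Financial break-even EBIT = interest + D_p ÷ (1 − t) = R$487,000 + R$159,090.91 = R$646,090.91.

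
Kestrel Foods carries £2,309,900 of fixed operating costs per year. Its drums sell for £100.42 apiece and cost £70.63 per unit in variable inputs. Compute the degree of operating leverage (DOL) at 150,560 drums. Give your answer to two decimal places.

2.06

At 150,560 units, contribution = 150,560 × £29.79 = £4,485,182.40.
Operating income = contribution − fixed costs = £4,485,182.40 − £2,309,900 = £2,175,282.40.
DOL = contribution ÷ EBIT = £4,485,182.40 ÷ £2,175,282.40 = 2.0619.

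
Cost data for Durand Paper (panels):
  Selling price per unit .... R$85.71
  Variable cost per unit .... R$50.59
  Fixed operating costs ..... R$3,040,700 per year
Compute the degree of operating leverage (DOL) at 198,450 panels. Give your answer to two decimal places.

1.77

At 198,450 units, contribution = 198,450 × R$35.12 = R$6,969,564.00.
Subtracting fixed costs: EBIT = R$6,969,564.00 − R$3,040,700 = R$3,928,864.00.
DOL = contribution ÷ EBIT = R$6,969,564.00 ÷ R$3,928,864.00 = 1.7739.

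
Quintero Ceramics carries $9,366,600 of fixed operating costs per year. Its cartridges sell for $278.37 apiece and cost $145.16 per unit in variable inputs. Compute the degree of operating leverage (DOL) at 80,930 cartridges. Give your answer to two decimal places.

7.62

At 80,930 units, contribution = 80,930 × $133.21 = $10,780,685.30.
Operating income = contribution − fixed costs = $10,780,685.30 − $9,366,600 = $1,414,085.30.
So DOL = total CM / EBIT = $10,780,685.30 / $1,414,085.30 = 7.6238.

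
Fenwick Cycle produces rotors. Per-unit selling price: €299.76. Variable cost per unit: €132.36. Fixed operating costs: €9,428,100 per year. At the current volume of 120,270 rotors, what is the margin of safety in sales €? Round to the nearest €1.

Unit CM = price − variable cost = €299.76 − €132.36 = €167.40. Break-even units = €9,428,100 ÷ €167.40 = 56,320.79; break-even revenue = 56,320.79 × €299.76 = €16,882,719.57.
Current sales = 120,270 × €299.76 = €36,052,135.20.
Margin of safety = €36,052,135.20 − €16,882,719.57 = €19,169,416.

€19,169,416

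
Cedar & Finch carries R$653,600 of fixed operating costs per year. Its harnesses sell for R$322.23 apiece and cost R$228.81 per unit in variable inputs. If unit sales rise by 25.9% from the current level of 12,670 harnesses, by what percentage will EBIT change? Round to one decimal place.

Total contribution margin = 12,670 × R$93.42 = R$1,183,631.40.
Subtracting fixed costs: EBIT = R$1,183,631.40 − R$653,600 = R$530,031.40.
Degree of operating leverage = R$1,183,631.40 / R$530,031.40 = 2.2331.
%ΔEBIT = DOL × %ΔSales = 2.2331 × +25.9% = +57.8%.

+57.8%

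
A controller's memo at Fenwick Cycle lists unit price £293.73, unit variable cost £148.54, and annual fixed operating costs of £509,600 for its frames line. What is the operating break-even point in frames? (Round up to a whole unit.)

3,510 frames

Contribution margin per unit = £293.73 − £148.54 = £145.19.
Units to break even: £509,600 ÷ £145.19 = 3,509.88, rounded up to 3,510.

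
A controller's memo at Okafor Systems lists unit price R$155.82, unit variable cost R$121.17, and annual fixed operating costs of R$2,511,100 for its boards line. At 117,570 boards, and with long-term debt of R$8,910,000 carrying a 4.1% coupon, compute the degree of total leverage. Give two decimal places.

3.40

At 117,570 units, contribution = 117,570 × R$34.65 = R$4,073,800.50.
EBIT = R$4,073,800.50 − R$2,511,100 = R$1,562,700.50. Interest = R$365,310.00, so EBIT − I = R$1,197,390.50.
DCL = contribution ÷ (EBIT − I) = R$4,073,800.50 ÷ R$1,197,390.50 = 3.4022.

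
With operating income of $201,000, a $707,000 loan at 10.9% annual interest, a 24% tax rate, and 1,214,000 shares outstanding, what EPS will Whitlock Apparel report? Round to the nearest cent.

$0.08

Interest = $77,063.00, so EBT = $201,000 − $77,063.00 = $123,937.00.
Net income = $123,937.00 × (1 − 0.24) = $94,192.12.
Per share: $94,192.12 / 1,214,000 shares = $0.08.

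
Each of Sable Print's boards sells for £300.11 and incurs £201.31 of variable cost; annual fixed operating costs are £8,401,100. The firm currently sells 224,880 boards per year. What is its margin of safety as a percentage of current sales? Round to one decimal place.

Each unit contributes £300.11 − £201.31 = £98.80. Break-even units = £8,401,100 ÷ £98.80 = 85,031.38; break-even revenue = 85,031.38 × £300.11 = £25,518,766.41.
Current sales = 224,880 × £300.11 = £67,488,736.80.
Margin of safety = (£67,488,736.80 − £25,518,766.41) ÷ £67,488,736.80 = 62.2%.

62.2%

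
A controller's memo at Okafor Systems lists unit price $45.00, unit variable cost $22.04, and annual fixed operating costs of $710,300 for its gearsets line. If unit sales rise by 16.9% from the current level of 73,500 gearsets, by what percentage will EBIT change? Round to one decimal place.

+29.2%

At 73,500 units, contribution = 73,500 × $22.96 = $1,687,560.00.
Subtracting fixed costs: EBIT = $1,687,560.00 − $710,300 = $977,260.00.
So DOL = total CM / EBIT = $1,687,560.00 / $977,260.00 = 1.7268.
Operating income changes by 1.7268 × +16.9% = +29.2%.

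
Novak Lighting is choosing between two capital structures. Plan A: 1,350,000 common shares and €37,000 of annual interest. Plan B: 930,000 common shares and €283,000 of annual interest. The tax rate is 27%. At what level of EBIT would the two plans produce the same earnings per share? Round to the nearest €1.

Set EPS_A = EPS_B: (EBIT − €37,000)(1 − 0.27) ÷ 1,350,000 = (EBIT − €283,000)(1 − 0.27) ÷ 930,000.
Cancelling (1 − t) and cross-multiplying: 930,000·(EBIT − 37,000) = 1,350,000·(EBIT − 283,000).
EBIT × (1,350,000 − 930,000) = 283,000 × 1,350,000 − 37,000 × 930,000 = 347,640,000,000, so EBIT = 347,640,000,000 ÷ 420,000 = 827,714.29.

€827,714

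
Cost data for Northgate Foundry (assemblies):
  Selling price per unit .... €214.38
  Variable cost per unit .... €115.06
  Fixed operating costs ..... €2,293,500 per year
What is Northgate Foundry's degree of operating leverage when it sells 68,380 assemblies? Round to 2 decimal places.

At 68,380 units, contribution = 68,380 × €99.32 = €6,791,501.60.
Operating income = contribution − fixed costs = €6,791,501.60 − €2,293,500 = €4,498,001.60.
DOL = contribution ÷ EBIT = €6,791,501.60 ÷ €4,498,001.60 = 1.5099.

1.51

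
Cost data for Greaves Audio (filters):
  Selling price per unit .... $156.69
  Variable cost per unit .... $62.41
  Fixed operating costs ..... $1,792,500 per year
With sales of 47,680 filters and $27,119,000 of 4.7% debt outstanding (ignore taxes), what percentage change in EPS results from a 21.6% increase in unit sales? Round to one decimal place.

At 47,680 units, contribution = 47,680 × $94.28 = $4,495,270.40.
EBIT = $4,495,270.40 − $1,792,500 = $2,702,770.40.
Interest = $1,274,593.00, so EBIT − I = $1,428,177.40.
DCL = total CM / (EBIT − I) = $4,495,270.40 / $1,428,177.40 = 3.1476.
EPS therefore changes by 3.1476 × (+21.6%) = +68.0%.

+68.0%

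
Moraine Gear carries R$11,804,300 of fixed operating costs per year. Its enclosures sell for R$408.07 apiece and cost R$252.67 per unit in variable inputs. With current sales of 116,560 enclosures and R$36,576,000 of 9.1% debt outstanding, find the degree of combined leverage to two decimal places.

6.08

Contribution at this volume is 116,560 × R$155.40 = R$18,113,424.00.
Operating income = contribution − fixed costs = R$18,113,424.00 − R$11,804,300 = R$6,309,124.00. Interest = R$3,328,416.00.
DOL = R$18,113,424.00 ÷ R$6,309,124.00 = 2.8710; DFL = R$6,309,124.00 ÷ R$2,980,708.00 = 2.1167.
DCL = DOL × DFL = 2.8710 × 2.1167 = 6.0770.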